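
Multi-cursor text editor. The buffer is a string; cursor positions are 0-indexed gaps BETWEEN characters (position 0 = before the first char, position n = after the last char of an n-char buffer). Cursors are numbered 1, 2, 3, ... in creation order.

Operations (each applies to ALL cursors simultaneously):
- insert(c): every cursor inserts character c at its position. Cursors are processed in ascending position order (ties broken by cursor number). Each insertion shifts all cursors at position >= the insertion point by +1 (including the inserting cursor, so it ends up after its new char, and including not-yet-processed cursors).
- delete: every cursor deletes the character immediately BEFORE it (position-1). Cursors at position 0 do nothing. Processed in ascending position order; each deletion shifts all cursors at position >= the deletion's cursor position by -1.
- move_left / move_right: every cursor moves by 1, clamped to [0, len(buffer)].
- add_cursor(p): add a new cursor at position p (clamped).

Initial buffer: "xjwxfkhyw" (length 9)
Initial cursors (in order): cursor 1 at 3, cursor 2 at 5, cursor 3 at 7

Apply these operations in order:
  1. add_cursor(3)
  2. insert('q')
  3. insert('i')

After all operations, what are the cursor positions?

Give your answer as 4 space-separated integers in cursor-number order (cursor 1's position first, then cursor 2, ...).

Answer: 7 11 15 7

Derivation:
After op 1 (add_cursor(3)): buffer="xjwxfkhyw" (len 9), cursors c1@3 c4@3 c2@5 c3@7, authorship .........
After op 2 (insert('q')): buffer="xjwqqxfqkhqyw" (len 13), cursors c1@5 c4@5 c2@8 c3@11, authorship ...14..2..3..
After op 3 (insert('i')): buffer="xjwqqiixfqikhqiyw" (len 17), cursors c1@7 c4@7 c2@11 c3@15, authorship ...1414..22..33..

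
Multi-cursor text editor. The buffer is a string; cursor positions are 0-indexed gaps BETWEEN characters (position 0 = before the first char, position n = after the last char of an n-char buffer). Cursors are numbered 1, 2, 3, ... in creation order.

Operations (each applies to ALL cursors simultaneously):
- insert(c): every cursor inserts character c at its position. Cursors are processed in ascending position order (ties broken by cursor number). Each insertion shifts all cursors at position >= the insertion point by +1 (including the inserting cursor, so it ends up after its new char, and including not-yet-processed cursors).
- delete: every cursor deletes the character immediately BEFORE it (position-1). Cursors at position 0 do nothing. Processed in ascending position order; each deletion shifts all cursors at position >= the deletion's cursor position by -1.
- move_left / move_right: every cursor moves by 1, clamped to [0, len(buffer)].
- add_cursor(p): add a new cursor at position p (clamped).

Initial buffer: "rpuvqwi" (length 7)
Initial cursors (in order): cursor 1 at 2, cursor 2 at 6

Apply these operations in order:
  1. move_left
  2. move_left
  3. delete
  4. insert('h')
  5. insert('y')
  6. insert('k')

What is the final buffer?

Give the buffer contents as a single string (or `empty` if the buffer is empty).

Answer: hykrpuhykqwi

Derivation:
After op 1 (move_left): buffer="rpuvqwi" (len 7), cursors c1@1 c2@5, authorship .......
After op 2 (move_left): buffer="rpuvqwi" (len 7), cursors c1@0 c2@4, authorship .......
After op 3 (delete): buffer="rpuqwi" (len 6), cursors c1@0 c2@3, authorship ......
After op 4 (insert('h')): buffer="hrpuhqwi" (len 8), cursors c1@1 c2@5, authorship 1...2...
After op 5 (insert('y')): buffer="hyrpuhyqwi" (len 10), cursors c1@2 c2@7, authorship 11...22...
After op 6 (insert('k')): buffer="hykrpuhykqwi" (len 12), cursors c1@3 c2@9, authorship 111...222...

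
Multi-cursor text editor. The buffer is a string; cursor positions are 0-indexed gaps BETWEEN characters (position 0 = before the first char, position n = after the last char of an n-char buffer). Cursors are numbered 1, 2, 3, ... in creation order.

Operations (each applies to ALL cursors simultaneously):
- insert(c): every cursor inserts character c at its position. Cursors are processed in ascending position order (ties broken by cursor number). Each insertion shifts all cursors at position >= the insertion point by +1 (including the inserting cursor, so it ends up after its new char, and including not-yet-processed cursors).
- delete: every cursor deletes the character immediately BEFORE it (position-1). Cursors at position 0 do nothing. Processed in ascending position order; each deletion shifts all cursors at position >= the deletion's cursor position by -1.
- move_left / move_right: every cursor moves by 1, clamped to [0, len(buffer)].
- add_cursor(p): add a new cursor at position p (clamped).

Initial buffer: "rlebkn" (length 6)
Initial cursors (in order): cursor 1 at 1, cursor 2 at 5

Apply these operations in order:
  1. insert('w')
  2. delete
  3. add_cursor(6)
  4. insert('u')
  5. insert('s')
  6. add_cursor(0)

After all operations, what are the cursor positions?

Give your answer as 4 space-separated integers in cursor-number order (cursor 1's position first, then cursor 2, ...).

Answer: 3 9 12 0

Derivation:
After op 1 (insert('w')): buffer="rwlebkwn" (len 8), cursors c1@2 c2@7, authorship .1....2.
After op 2 (delete): buffer="rlebkn" (len 6), cursors c1@1 c2@5, authorship ......
After op 3 (add_cursor(6)): buffer="rlebkn" (len 6), cursors c1@1 c2@5 c3@6, authorship ......
After op 4 (insert('u')): buffer="rulebkunu" (len 9), cursors c1@2 c2@7 c3@9, authorship .1....2.3
After op 5 (insert('s')): buffer="ruslebkusnus" (len 12), cursors c1@3 c2@9 c3@12, authorship .11....22.33
After op 6 (add_cursor(0)): buffer="ruslebkusnus" (len 12), cursors c4@0 c1@3 c2@9 c3@12, authorship .11....22.33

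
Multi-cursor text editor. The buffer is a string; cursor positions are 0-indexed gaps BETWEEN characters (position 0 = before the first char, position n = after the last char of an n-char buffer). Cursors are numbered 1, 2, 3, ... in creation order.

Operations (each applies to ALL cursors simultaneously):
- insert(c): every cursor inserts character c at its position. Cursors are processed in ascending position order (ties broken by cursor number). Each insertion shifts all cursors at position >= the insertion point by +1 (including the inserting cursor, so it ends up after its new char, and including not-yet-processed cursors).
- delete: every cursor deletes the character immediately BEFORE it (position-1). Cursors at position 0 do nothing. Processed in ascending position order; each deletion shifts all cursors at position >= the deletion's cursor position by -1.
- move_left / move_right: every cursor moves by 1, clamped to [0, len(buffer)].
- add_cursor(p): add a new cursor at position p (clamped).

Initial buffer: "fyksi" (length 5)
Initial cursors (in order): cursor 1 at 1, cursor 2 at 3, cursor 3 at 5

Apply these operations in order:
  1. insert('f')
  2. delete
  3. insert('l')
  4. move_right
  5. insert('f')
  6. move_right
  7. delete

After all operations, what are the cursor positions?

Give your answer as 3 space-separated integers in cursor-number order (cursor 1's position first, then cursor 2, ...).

After op 1 (insert('f')): buffer="ffykfsif" (len 8), cursors c1@2 c2@5 c3@8, authorship .1..2..3
After op 2 (delete): buffer="fyksi" (len 5), cursors c1@1 c2@3 c3@5, authorship .....
After op 3 (insert('l')): buffer="flyklsil" (len 8), cursors c1@2 c2@5 c3@8, authorship .1..2..3
After op 4 (move_right): buffer="flyklsil" (len 8), cursors c1@3 c2@6 c3@8, authorship .1..2..3
After op 5 (insert('f')): buffer="flyfklsfilf" (len 11), cursors c1@4 c2@8 c3@11, authorship .1.1.2.2.33
After op 6 (move_right): buffer="flyfklsfilf" (len 11), cursors c1@5 c2@9 c3@11, authorship .1.1.2.2.33
After op 7 (delete): buffer="flyflsfl" (len 8), cursors c1@4 c2@7 c3@8, authorship .1.12.23

Answer: 4 7 8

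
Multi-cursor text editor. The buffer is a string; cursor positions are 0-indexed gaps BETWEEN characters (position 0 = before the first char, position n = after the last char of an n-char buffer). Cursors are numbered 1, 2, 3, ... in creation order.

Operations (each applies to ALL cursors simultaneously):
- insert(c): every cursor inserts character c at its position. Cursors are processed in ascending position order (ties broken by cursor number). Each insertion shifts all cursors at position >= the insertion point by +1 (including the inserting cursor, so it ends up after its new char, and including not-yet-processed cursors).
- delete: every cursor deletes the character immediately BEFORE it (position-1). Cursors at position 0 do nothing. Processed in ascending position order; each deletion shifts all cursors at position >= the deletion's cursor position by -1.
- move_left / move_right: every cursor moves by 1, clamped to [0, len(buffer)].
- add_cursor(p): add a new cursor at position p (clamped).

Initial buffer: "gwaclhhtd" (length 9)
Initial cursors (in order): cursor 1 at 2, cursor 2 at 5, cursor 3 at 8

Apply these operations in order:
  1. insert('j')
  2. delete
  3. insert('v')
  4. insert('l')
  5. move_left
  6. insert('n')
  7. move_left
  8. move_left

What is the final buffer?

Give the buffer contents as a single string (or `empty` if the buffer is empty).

After op 1 (insert('j')): buffer="gwjacljhhtjd" (len 12), cursors c1@3 c2@7 c3@11, authorship ..1...2...3.
After op 2 (delete): buffer="gwaclhhtd" (len 9), cursors c1@2 c2@5 c3@8, authorship .........
After op 3 (insert('v')): buffer="gwvaclvhhtvd" (len 12), cursors c1@3 c2@7 c3@11, authorship ..1...2...3.
After op 4 (insert('l')): buffer="gwvlaclvlhhtvld" (len 15), cursors c1@4 c2@9 c3@14, authorship ..11...22...33.
After op 5 (move_left): buffer="gwvlaclvlhhtvld" (len 15), cursors c1@3 c2@8 c3@13, authorship ..11...22...33.
After op 6 (insert('n')): buffer="gwvnlaclvnlhhtvnld" (len 18), cursors c1@4 c2@10 c3@16, authorship ..111...222...333.
After op 7 (move_left): buffer="gwvnlaclvnlhhtvnld" (len 18), cursors c1@3 c2@9 c3@15, authorship ..111...222...333.
After op 8 (move_left): buffer="gwvnlaclvnlhhtvnld" (len 18), cursors c1@2 c2@8 c3@14, authorship ..111...222...333.

Answer: gwvnlaclvnlhhtvnld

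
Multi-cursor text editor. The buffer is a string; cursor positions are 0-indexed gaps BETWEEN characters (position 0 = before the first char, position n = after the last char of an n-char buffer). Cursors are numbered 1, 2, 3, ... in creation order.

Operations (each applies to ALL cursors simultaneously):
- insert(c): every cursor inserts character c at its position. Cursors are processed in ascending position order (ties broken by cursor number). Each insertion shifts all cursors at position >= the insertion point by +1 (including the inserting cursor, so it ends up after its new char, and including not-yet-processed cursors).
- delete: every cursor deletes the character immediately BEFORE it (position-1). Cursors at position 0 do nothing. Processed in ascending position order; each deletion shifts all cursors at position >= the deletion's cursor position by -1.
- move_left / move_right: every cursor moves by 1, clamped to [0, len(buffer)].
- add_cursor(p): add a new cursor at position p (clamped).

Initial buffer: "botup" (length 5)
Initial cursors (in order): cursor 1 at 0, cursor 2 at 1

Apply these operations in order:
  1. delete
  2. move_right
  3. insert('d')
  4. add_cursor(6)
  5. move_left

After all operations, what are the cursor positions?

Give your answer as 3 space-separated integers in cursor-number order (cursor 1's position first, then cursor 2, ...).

Answer: 2 2 5

Derivation:
After op 1 (delete): buffer="otup" (len 4), cursors c1@0 c2@0, authorship ....
After op 2 (move_right): buffer="otup" (len 4), cursors c1@1 c2@1, authorship ....
After op 3 (insert('d')): buffer="oddtup" (len 6), cursors c1@3 c2@3, authorship .12...
After op 4 (add_cursor(6)): buffer="oddtup" (len 6), cursors c1@3 c2@3 c3@6, authorship .12...
After op 5 (move_left): buffer="oddtup" (len 6), cursors c1@2 c2@2 c3@5, authorship .12...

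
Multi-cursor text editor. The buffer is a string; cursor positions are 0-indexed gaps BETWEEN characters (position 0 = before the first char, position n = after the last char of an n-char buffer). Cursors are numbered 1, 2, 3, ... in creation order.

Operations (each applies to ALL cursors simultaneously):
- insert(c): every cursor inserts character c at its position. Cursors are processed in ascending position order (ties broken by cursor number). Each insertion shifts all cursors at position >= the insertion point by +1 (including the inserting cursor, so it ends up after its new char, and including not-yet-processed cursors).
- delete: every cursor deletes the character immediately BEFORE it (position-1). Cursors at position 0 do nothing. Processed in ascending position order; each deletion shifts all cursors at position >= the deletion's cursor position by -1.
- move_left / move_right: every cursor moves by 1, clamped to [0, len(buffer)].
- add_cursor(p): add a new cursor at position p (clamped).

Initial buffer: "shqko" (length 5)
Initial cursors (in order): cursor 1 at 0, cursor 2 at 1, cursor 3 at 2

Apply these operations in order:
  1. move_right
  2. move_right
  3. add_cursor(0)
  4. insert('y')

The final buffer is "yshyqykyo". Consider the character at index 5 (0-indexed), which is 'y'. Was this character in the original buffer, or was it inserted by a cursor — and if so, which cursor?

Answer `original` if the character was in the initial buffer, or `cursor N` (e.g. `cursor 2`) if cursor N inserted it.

Answer: cursor 2

Derivation:
After op 1 (move_right): buffer="shqko" (len 5), cursors c1@1 c2@2 c3@3, authorship .....
After op 2 (move_right): buffer="shqko" (len 5), cursors c1@2 c2@3 c3@4, authorship .....
After op 3 (add_cursor(0)): buffer="shqko" (len 5), cursors c4@0 c1@2 c2@3 c3@4, authorship .....
After op 4 (insert('y')): buffer="yshyqykyo" (len 9), cursors c4@1 c1@4 c2@6 c3@8, authorship 4..1.2.3.
Authorship (.=original, N=cursor N): 4 . . 1 . 2 . 3 .
Index 5: author = 2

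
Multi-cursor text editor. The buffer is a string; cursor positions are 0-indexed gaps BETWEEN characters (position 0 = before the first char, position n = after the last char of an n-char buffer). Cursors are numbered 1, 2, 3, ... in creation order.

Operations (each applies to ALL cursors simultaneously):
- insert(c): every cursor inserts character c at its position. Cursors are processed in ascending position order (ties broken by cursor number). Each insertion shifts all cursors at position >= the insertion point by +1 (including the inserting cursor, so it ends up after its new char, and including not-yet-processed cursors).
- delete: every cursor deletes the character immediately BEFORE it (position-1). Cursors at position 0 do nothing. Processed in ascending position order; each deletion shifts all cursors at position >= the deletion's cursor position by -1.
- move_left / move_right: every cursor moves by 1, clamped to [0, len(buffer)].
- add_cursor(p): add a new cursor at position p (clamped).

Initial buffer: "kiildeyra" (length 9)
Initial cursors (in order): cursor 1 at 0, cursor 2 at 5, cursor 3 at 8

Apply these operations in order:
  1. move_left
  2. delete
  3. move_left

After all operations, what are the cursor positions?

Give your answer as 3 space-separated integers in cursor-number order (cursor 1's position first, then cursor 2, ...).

Answer: 0 2 4

Derivation:
After op 1 (move_left): buffer="kiildeyra" (len 9), cursors c1@0 c2@4 c3@7, authorship .........
After op 2 (delete): buffer="kiidera" (len 7), cursors c1@0 c2@3 c3@5, authorship .......
After op 3 (move_left): buffer="kiidera" (len 7), cursors c1@0 c2@2 c3@4, authorship .......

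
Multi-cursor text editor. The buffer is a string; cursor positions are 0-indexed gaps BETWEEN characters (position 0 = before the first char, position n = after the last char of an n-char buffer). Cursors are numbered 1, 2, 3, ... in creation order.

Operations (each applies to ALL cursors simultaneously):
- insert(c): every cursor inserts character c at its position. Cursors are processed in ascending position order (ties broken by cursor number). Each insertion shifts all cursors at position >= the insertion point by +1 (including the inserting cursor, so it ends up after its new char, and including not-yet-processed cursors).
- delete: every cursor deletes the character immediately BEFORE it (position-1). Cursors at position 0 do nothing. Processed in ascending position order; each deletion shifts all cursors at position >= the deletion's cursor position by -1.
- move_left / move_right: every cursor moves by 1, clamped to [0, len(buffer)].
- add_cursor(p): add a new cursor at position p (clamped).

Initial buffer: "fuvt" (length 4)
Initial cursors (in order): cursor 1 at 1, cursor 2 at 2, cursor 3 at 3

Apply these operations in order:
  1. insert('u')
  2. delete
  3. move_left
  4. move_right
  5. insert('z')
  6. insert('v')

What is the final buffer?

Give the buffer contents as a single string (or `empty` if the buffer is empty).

After op 1 (insert('u')): buffer="fuuuvut" (len 7), cursors c1@2 c2@4 c3@6, authorship .1.2.3.
After op 2 (delete): buffer="fuvt" (len 4), cursors c1@1 c2@2 c3@3, authorship ....
After op 3 (move_left): buffer="fuvt" (len 4), cursors c1@0 c2@1 c3@2, authorship ....
After op 4 (move_right): buffer="fuvt" (len 4), cursors c1@1 c2@2 c3@3, authorship ....
After op 5 (insert('z')): buffer="fzuzvzt" (len 7), cursors c1@2 c2@4 c3@6, authorship .1.2.3.
After op 6 (insert('v')): buffer="fzvuzvvzvt" (len 10), cursors c1@3 c2@6 c3@9, authorship .11.22.33.

Answer: fzvuzvvzvt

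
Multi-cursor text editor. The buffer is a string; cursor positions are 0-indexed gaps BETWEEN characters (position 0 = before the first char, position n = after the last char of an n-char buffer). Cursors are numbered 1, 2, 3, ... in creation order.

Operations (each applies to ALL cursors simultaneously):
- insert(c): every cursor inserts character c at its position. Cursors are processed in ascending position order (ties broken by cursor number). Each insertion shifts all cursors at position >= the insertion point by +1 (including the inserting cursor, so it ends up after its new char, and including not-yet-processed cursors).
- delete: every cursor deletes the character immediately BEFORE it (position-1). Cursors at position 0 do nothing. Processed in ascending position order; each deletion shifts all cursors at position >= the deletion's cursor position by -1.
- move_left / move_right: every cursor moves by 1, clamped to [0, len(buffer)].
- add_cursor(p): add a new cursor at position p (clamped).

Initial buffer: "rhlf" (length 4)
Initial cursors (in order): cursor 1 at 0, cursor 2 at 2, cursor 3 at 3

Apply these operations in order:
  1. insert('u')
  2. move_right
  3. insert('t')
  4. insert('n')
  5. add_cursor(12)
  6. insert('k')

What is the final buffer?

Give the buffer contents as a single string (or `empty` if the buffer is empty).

Answer: urtnkhultnkuftknk

Derivation:
After op 1 (insert('u')): buffer="urhuluf" (len 7), cursors c1@1 c2@4 c3@6, authorship 1..2.3.
After op 2 (move_right): buffer="urhuluf" (len 7), cursors c1@2 c2@5 c3@7, authorship 1..2.3.
After op 3 (insert('t')): buffer="urthultuft" (len 10), cursors c1@3 c2@7 c3@10, authorship 1.1.2.23.3
After op 4 (insert('n')): buffer="urtnhultnuftn" (len 13), cursors c1@4 c2@9 c3@13, authorship 1.11.2.223.33
After op 5 (add_cursor(12)): buffer="urtnhultnuftn" (len 13), cursors c1@4 c2@9 c4@12 c3@13, authorship 1.11.2.223.33
After op 6 (insert('k')): buffer="urtnkhultnkuftknk" (len 17), cursors c1@5 c2@11 c4@15 c3@17, authorship 1.111.2.2223.3433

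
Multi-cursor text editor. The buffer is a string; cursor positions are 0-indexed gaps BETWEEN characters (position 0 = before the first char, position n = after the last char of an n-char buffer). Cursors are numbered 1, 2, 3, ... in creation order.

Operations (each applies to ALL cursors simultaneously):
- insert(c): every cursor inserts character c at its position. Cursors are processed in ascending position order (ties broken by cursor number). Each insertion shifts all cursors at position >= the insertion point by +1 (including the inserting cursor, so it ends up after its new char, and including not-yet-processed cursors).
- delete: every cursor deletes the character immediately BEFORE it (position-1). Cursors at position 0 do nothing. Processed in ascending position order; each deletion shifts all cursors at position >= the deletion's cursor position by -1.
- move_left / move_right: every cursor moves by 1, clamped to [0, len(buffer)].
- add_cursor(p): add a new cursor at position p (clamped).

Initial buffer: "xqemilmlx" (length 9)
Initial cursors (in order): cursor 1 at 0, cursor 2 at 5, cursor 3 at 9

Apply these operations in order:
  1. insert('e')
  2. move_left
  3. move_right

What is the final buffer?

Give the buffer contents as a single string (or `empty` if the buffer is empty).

Answer: exqemielmlxe

Derivation:
After op 1 (insert('e')): buffer="exqemielmlxe" (len 12), cursors c1@1 c2@7 c3@12, authorship 1.....2....3
After op 2 (move_left): buffer="exqemielmlxe" (len 12), cursors c1@0 c2@6 c3@11, authorship 1.....2....3
After op 3 (move_right): buffer="exqemielmlxe" (len 12), cursors c1@1 c2@7 c3@12, authorship 1.....2....3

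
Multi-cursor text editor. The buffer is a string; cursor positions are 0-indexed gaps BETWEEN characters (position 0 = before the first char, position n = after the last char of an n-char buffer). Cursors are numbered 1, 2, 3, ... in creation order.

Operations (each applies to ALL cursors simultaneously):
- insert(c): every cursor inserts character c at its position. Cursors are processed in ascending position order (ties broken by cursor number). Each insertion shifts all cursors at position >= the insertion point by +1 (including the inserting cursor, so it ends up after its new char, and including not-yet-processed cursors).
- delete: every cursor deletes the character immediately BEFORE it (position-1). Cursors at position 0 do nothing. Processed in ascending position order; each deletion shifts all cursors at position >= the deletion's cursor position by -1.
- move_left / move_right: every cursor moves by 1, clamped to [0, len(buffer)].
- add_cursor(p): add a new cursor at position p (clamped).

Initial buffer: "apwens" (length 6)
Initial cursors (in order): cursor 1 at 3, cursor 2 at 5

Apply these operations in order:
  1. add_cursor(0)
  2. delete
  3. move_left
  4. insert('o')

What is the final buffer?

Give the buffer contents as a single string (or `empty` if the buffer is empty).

Answer: oaopoes

Derivation:
After op 1 (add_cursor(0)): buffer="apwens" (len 6), cursors c3@0 c1@3 c2@5, authorship ......
After op 2 (delete): buffer="apes" (len 4), cursors c3@0 c1@2 c2@3, authorship ....
After op 3 (move_left): buffer="apes" (len 4), cursors c3@0 c1@1 c2@2, authorship ....
After op 4 (insert('o')): buffer="oaopoes" (len 7), cursors c3@1 c1@3 c2@5, authorship 3.1.2..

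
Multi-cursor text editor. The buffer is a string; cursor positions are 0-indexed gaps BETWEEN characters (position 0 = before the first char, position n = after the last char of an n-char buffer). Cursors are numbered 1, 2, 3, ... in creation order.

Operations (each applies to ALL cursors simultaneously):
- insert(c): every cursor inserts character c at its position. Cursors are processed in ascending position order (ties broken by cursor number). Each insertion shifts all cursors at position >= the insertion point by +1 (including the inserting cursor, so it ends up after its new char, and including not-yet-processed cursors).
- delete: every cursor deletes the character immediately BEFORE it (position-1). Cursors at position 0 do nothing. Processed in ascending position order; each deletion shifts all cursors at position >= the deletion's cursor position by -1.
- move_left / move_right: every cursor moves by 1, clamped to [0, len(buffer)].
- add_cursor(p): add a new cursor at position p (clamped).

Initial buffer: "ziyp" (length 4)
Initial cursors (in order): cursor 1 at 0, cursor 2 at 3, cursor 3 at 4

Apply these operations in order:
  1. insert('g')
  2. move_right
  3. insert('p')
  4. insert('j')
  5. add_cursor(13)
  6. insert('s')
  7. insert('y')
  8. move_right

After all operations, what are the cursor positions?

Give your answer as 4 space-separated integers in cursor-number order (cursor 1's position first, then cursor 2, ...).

Answer: 7 15 21 21

Derivation:
After op 1 (insert('g')): buffer="gziygpg" (len 7), cursors c1@1 c2@5 c3@7, authorship 1...2.3
After op 2 (move_right): buffer="gziygpg" (len 7), cursors c1@2 c2@6 c3@7, authorship 1...2.3
After op 3 (insert('p')): buffer="gzpiygppgp" (len 10), cursors c1@3 c2@8 c3@10, authorship 1.1..2.233
After op 4 (insert('j')): buffer="gzpjiygppjgpj" (len 13), cursors c1@4 c2@10 c3@13, authorship 1.11..2.22333
After op 5 (add_cursor(13)): buffer="gzpjiygppjgpj" (len 13), cursors c1@4 c2@10 c3@13 c4@13, authorship 1.11..2.22333
After op 6 (insert('s')): buffer="gzpjsiygppjsgpjss" (len 17), cursors c1@5 c2@12 c3@17 c4@17, authorship 1.111..2.22233334
After op 7 (insert('y')): buffer="gzpjsyiygppjsygpjssyy" (len 21), cursors c1@6 c2@14 c3@21 c4@21, authorship 1.1111..2.22223333434
After op 8 (move_right): buffer="gzpjsyiygppjsygpjssyy" (len 21), cursors c1@7 c2@15 c3@21 c4@21, authorship 1.1111..2.22223333434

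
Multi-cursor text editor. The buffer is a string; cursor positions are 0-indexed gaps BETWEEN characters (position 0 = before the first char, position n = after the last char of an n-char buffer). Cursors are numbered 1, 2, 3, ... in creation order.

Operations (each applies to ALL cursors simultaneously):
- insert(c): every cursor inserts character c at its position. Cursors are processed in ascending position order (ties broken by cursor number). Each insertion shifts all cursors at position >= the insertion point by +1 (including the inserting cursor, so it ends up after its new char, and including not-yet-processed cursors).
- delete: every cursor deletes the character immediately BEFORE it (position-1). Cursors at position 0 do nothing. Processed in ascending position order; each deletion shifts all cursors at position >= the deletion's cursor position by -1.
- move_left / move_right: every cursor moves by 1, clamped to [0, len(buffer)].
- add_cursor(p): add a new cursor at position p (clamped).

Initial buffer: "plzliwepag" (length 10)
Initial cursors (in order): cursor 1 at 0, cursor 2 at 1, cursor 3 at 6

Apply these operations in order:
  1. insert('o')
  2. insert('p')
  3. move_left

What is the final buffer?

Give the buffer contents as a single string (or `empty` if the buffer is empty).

After op 1 (insert('o')): buffer="opolzliwoepag" (len 13), cursors c1@1 c2@3 c3@9, authorship 1.2.....3....
After op 2 (insert('p')): buffer="oppoplzliwopepag" (len 16), cursors c1@2 c2@5 c3@12, authorship 11.22.....33....
After op 3 (move_left): buffer="oppoplzliwopepag" (len 16), cursors c1@1 c2@4 c3@11, authorship 11.22.....33....

Answer: oppoplzliwopepag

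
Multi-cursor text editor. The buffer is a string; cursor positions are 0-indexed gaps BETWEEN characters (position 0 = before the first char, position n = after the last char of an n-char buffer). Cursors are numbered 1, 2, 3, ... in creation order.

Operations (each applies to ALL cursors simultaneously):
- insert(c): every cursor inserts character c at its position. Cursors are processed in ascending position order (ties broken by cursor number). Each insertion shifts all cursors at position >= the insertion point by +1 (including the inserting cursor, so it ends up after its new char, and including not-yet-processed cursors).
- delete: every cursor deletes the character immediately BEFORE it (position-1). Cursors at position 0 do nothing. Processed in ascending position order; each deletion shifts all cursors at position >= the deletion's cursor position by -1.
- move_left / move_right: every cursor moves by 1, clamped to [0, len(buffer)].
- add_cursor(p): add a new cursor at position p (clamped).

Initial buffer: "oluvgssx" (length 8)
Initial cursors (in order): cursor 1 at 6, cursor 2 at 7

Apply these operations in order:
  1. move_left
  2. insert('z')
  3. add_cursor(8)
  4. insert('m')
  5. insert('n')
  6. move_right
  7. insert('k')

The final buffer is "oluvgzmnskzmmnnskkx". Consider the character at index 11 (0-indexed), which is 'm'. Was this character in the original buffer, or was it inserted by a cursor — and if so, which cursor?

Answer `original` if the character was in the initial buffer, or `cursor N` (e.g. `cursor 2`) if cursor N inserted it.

Answer: cursor 2

Derivation:
After op 1 (move_left): buffer="oluvgssx" (len 8), cursors c1@5 c2@6, authorship ........
After op 2 (insert('z')): buffer="oluvgzszsx" (len 10), cursors c1@6 c2@8, authorship .....1.2..
After op 3 (add_cursor(8)): buffer="oluvgzszsx" (len 10), cursors c1@6 c2@8 c3@8, authorship .....1.2..
After op 4 (insert('m')): buffer="oluvgzmszmmsx" (len 13), cursors c1@7 c2@11 c3@11, authorship .....11.223..
After op 5 (insert('n')): buffer="oluvgzmnszmmnnsx" (len 16), cursors c1@8 c2@14 c3@14, authorship .....111.22323..
After op 6 (move_right): buffer="oluvgzmnszmmnnsx" (len 16), cursors c1@9 c2@15 c3@15, authorship .....111.22323..
After op 7 (insert('k')): buffer="oluvgzmnskzmmnnskkx" (len 19), cursors c1@10 c2@18 c3@18, authorship .....111.122323.23.
Authorship (.=original, N=cursor N): . . . . . 1 1 1 . 1 2 2 3 2 3 . 2 3 .
Index 11: author = 2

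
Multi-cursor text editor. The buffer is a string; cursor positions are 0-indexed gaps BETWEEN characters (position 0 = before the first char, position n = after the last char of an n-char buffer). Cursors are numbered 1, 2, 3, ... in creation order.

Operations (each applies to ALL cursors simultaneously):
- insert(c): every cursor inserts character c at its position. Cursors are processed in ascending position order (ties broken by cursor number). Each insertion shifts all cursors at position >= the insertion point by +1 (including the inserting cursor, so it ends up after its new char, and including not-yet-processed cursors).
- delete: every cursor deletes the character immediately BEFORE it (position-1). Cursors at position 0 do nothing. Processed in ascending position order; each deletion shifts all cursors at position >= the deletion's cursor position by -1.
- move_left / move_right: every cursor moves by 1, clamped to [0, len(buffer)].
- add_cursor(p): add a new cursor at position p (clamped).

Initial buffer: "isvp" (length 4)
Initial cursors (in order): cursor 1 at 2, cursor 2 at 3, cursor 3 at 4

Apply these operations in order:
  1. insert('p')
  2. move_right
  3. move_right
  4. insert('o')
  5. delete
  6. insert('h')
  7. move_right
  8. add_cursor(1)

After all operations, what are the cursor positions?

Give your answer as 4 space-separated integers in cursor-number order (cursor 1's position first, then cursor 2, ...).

After op 1 (insert('p')): buffer="ispvppp" (len 7), cursors c1@3 c2@5 c3@7, authorship ..1.2.3
After op 2 (move_right): buffer="ispvppp" (len 7), cursors c1@4 c2@6 c3@7, authorship ..1.2.3
After op 3 (move_right): buffer="ispvppp" (len 7), cursors c1@5 c2@7 c3@7, authorship ..1.2.3
After op 4 (insert('o')): buffer="ispvpoppoo" (len 10), cursors c1@6 c2@10 c3@10, authorship ..1.21.323
After op 5 (delete): buffer="ispvppp" (len 7), cursors c1@5 c2@7 c3@7, authorship ..1.2.3
After op 6 (insert('h')): buffer="ispvphpphh" (len 10), cursors c1@6 c2@10 c3@10, authorship ..1.21.323
After op 7 (move_right): buffer="ispvphpphh" (len 10), cursors c1@7 c2@10 c3@10, authorship ..1.21.323
After op 8 (add_cursor(1)): buffer="ispvphpphh" (len 10), cursors c4@1 c1@7 c2@10 c3@10, authorship ..1.21.323

Answer: 7 10 10 1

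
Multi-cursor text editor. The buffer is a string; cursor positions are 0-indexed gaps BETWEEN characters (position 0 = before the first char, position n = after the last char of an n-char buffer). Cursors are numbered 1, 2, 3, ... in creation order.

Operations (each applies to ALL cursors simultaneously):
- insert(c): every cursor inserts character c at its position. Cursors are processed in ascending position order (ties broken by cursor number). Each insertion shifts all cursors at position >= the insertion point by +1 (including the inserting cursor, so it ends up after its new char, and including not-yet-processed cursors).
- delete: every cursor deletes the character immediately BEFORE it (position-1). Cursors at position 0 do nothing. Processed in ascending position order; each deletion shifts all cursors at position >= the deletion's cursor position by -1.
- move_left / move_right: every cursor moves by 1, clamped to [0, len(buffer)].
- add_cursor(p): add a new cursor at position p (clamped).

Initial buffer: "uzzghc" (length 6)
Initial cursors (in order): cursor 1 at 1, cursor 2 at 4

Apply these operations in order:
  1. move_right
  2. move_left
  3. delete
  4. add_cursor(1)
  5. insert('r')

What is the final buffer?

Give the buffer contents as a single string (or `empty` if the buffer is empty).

Answer: rzrzrhc

Derivation:
After op 1 (move_right): buffer="uzzghc" (len 6), cursors c1@2 c2@5, authorship ......
After op 2 (move_left): buffer="uzzghc" (len 6), cursors c1@1 c2@4, authorship ......
After op 3 (delete): buffer="zzhc" (len 4), cursors c1@0 c2@2, authorship ....
After op 4 (add_cursor(1)): buffer="zzhc" (len 4), cursors c1@0 c3@1 c2@2, authorship ....
After op 5 (insert('r')): buffer="rzrzrhc" (len 7), cursors c1@1 c3@3 c2@5, authorship 1.3.2..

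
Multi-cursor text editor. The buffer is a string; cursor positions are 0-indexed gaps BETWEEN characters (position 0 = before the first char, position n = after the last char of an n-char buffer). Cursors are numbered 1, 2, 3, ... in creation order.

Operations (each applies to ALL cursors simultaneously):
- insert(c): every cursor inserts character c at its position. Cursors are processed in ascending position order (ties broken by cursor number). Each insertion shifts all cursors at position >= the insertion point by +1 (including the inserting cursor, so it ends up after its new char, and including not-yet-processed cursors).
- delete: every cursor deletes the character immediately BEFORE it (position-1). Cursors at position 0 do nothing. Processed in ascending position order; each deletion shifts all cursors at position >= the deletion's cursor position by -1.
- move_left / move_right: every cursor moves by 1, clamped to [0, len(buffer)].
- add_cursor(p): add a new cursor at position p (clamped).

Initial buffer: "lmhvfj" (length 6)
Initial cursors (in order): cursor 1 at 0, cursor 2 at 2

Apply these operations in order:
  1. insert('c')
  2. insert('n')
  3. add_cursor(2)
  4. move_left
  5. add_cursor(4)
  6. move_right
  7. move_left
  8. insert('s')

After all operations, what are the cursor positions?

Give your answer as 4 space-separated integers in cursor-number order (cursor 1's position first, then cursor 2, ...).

After op 1 (insert('c')): buffer="clmchvfj" (len 8), cursors c1@1 c2@4, authorship 1..2....
After op 2 (insert('n')): buffer="cnlmcnhvfj" (len 10), cursors c1@2 c2@6, authorship 11..22....
After op 3 (add_cursor(2)): buffer="cnlmcnhvfj" (len 10), cursors c1@2 c3@2 c2@6, authorship 11..22....
After op 4 (move_left): buffer="cnlmcnhvfj" (len 10), cursors c1@1 c3@1 c2@5, authorship 11..22....
After op 5 (add_cursor(4)): buffer="cnlmcnhvfj" (len 10), cursors c1@1 c3@1 c4@4 c2@5, authorship 11..22....
After op 6 (move_right): buffer="cnlmcnhvfj" (len 10), cursors c1@2 c3@2 c4@5 c2@6, authorship 11..22....
After op 7 (move_left): buffer="cnlmcnhvfj" (len 10), cursors c1@1 c3@1 c4@4 c2@5, authorship 11..22....
After op 8 (insert('s')): buffer="cssnlmscsnhvfj" (len 14), cursors c1@3 c3@3 c4@7 c2@9, authorship 1131..4222....

Answer: 3 9 3 7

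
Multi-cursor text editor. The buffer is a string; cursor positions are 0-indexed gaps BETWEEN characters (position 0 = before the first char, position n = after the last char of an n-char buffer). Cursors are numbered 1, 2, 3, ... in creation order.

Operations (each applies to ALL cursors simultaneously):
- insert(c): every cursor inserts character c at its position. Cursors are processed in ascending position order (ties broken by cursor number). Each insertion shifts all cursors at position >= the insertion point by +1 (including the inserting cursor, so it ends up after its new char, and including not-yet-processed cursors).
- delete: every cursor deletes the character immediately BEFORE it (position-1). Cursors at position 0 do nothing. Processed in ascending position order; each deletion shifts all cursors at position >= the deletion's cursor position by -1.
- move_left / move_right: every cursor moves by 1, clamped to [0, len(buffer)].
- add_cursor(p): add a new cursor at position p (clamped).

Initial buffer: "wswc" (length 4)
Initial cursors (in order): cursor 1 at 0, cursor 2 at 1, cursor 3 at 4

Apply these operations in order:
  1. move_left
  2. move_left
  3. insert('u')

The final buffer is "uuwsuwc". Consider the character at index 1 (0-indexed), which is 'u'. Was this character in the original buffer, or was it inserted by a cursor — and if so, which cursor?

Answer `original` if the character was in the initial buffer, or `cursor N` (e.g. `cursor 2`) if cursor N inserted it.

After op 1 (move_left): buffer="wswc" (len 4), cursors c1@0 c2@0 c3@3, authorship ....
After op 2 (move_left): buffer="wswc" (len 4), cursors c1@0 c2@0 c3@2, authorship ....
After op 3 (insert('u')): buffer="uuwsuwc" (len 7), cursors c1@2 c2@2 c3@5, authorship 12..3..
Authorship (.=original, N=cursor N): 1 2 . . 3 . .
Index 1: author = 2

Answer: cursor 2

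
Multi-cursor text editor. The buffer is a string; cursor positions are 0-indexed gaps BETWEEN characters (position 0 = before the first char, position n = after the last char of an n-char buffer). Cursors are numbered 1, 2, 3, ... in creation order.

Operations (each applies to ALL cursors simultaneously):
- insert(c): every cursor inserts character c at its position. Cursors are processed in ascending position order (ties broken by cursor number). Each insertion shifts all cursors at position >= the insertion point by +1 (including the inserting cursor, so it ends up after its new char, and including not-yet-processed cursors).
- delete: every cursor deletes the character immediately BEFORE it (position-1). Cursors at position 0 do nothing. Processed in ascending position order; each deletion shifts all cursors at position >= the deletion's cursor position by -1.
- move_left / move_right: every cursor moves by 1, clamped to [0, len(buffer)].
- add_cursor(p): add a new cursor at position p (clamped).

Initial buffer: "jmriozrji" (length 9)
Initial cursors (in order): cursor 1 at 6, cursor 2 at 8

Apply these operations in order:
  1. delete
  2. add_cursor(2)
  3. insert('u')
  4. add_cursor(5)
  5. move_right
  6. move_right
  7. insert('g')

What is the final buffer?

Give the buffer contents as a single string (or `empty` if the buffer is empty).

Answer: jmurigougrugig

Derivation:
After op 1 (delete): buffer="jmriori" (len 7), cursors c1@5 c2@6, authorship .......
After op 2 (add_cursor(2)): buffer="jmriori" (len 7), cursors c3@2 c1@5 c2@6, authorship .......
After op 3 (insert('u')): buffer="jmuriourui" (len 10), cursors c3@3 c1@7 c2@9, authorship ..3...1.2.
After op 4 (add_cursor(5)): buffer="jmuriourui" (len 10), cursors c3@3 c4@5 c1@7 c2@9, authorship ..3...1.2.
After op 5 (move_right): buffer="jmuriourui" (len 10), cursors c3@4 c4@6 c1@8 c2@10, authorship ..3...1.2.
After op 6 (move_right): buffer="jmuriourui" (len 10), cursors c3@5 c4@7 c1@9 c2@10, authorship ..3...1.2.
After op 7 (insert('g')): buffer="jmurigougrugig" (len 14), cursors c3@6 c4@9 c1@12 c2@14, authorship ..3..3.14.21.2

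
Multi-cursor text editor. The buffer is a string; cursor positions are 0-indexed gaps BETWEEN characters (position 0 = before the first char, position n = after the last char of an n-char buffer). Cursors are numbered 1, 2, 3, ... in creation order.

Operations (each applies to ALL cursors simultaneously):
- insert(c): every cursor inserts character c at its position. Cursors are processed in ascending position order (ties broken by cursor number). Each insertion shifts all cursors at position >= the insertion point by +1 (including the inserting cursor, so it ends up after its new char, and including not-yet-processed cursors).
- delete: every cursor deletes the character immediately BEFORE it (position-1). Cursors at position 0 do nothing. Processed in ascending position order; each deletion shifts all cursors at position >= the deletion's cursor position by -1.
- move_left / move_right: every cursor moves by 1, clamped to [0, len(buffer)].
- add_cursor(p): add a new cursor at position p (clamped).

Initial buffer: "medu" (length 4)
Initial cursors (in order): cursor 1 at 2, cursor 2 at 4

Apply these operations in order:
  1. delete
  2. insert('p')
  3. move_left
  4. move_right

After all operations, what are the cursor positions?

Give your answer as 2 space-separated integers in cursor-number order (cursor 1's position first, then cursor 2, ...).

Answer: 2 4

Derivation:
After op 1 (delete): buffer="md" (len 2), cursors c1@1 c2@2, authorship ..
After op 2 (insert('p')): buffer="mpdp" (len 4), cursors c1@2 c2@4, authorship .1.2
After op 3 (move_left): buffer="mpdp" (len 4), cursors c1@1 c2@3, authorship .1.2
After op 4 (move_right): buffer="mpdp" (len 4), cursors c1@2 c2@4, authorship .1.2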